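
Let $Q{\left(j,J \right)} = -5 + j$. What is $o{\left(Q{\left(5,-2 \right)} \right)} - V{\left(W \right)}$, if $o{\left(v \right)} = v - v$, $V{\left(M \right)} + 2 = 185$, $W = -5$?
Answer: $-183$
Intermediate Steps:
$V{\left(M \right)} = 183$ ($V{\left(M \right)} = -2 + 185 = 183$)
$o{\left(v \right)} = 0$
$o{\left(Q{\left(5,-2 \right)} \right)} - V{\left(W \right)} = 0 - 183 = -183$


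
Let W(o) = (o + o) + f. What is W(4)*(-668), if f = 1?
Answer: -6012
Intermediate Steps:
W(o) = 1 + 2*o (W(o) = (o + o) + 1 = 2*o + 1 = 1 + 2*o)
W(4)*(-668) = (1 + 2*4)*(-668) = (1 + 8)*(-668) = 9*(-668) = -6012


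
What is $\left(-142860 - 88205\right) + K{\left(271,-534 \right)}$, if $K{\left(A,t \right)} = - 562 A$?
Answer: $-383367$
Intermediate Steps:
$\left(-142860 - 88205\right) + K{\left(271,-534 \right)} = \left(-142860 - 88205\right) - 152302 = -231065 - 152302 = -383367$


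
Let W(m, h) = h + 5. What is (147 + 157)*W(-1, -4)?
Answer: 304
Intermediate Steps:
W(m, h) = 5 + h
(147 + 157)*W(-1, -4) = (147 + 157)*(5 - 4) = 304*1 = 304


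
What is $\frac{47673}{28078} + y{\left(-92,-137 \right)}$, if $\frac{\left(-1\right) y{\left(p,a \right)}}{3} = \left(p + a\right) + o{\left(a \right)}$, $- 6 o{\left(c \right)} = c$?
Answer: $\frac{8706958}{14039} \approx 620.2$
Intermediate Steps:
$o{\left(c \right)} = - \frac{c}{6}$
$y{\left(p,a \right)} = - 3 p - \frac{5 a}{2}$ ($y{\left(p,a \right)} = - 3 \left(\left(p + a\right) - \frac{a}{6}\right) = - 3 \left(\left(a + p\right) - \frac{a}{6}\right) = - 3 \left(p + \frac{5 a}{6}\right) = - 3 p - \frac{5 a}{2}$)
$\frac{47673}{28078} + y{\left(-92,-137 \right)} = \frac{47673}{28078} - - \frac{1237}{2} = 47673 \cdot \frac{1}{28078} + \left(276 + \frac{685}{2}\right) = \frac{47673}{28078} + \frac{1237}{2} = \frac{8706958}{14039}$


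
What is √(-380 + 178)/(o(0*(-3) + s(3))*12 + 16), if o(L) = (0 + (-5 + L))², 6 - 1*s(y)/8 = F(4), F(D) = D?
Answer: I*√202/1468 ≈ 0.0096817*I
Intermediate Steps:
s(y) = 16 (s(y) = 48 - 8*4 = 48 - 32 = 16)
o(L) = (-5 + L)²
√(-380 + 178)/(o(0*(-3) + s(3))*12 + 16) = √(-380 + 178)/((-5 + (0*(-3) + 16))²*12 + 16) = √(-202)/((-5 + (0 + 16))²*12 + 16) = (I*√202)/((-5 + 16)²*12 + 16) = (I*√202)/(11²*12 + 16) = (I*√202)/(121*12 + 16) = (I*√202)/(1452 + 16) = (I*√202)/1468 = (I*√202)*(1/1468) = I*√202/1468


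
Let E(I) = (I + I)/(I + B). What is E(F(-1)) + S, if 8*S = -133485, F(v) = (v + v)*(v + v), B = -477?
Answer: -63138469/3784 ≈ -16686.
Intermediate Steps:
F(v) = 4*v**2 (F(v) = (2*v)*(2*v) = 4*v**2)
E(I) = 2*I/(-477 + I) (E(I) = (I + I)/(I - 477) = (2*I)/(-477 + I) = 2*I/(-477 + I))
S = -133485/8 (S = (1/8)*(-133485) = -133485/8 ≈ -16686.)
E(F(-1)) + S = 2*(4*(-1)**2)/(-477 + 4*(-1)**2) - 133485/8 = 2*(4*1)/(-477 + 4*1) - 133485/8 = 2*4/(-477 + 4) - 133485/8 = 2*4/(-473) - 133485/8 = 2*4*(-1/473) - 133485/8 = -8/473 - 133485/8 = -63138469/3784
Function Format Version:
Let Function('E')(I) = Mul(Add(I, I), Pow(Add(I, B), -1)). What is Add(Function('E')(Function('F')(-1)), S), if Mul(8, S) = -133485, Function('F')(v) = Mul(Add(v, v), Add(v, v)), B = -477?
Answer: Rational(-63138469, 3784) ≈ -16686.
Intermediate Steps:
Function('F')(v) = Mul(4, Pow(v, 2)) (Function('F')(v) = Mul(Mul(2, v), Mul(2, v)) = Mul(4, Pow(v, 2)))
Function('E')(I) = Mul(2, I, Pow(Add(-477, I), -1)) (Function('E')(I) = Mul(Add(I, I), Pow(Add(I, -477), -1)) = Mul(Mul(2, I), Pow(Add(-477, I), -1)) = Mul(2, I, Pow(Add(-477, I), -1)))
S = Rational(-133485, 8) (S = Mul(Rational(1, 8), -133485) = Rational(-133485, 8) ≈ -16686.)
Add(Function('E')(Function('F')(-1)), S) = Add(Mul(2, Mul(4, Pow(-1, 2)), Pow(Add(-477, Mul(4, Pow(-1, 2))), -1)), Rational(-133485, 8)) = Add(Mul(2, Mul(4, 1), Pow(Add(-477, Mul(4, 1)), -1)), Rational(-133485, 8)) = Add(Mul(2, 4, Pow(Add(-477, 4), -1)), Rational(-133485, 8)) = Add(Mul(2, 4, Pow(-473, -1)), Rational(-133485, 8)) = Add(Mul(2, 4, Rational(-1, 473)), Rational(-133485, 8)) = Add(Rational(-8, 473), Rational(-133485, 8)) = Rational(-63138469, 3784)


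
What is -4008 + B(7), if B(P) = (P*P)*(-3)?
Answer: -4155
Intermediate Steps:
B(P) = -3*P**2 (B(P) = P**2*(-3) = -3*P**2)
-4008 + B(7) = -4008 - 3*7**2 = -4008 - 3*49 = -4008 - 147 = -4155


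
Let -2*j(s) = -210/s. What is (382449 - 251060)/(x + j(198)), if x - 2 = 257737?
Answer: 8671674/17010809 ≈ 0.50977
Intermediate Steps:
x = 257739 (x = 2 + 257737 = 257739)
j(s) = 105/s (j(s) = -(-105)/s = 105/s)
(382449 - 251060)/(x + j(198)) = (382449 - 251060)/(257739 + 105/198) = 131389/(257739 + 105*(1/198)) = 131389/(257739 + 35/66) = 131389/(17010809/66) = 131389*(66/17010809) = 8671674/17010809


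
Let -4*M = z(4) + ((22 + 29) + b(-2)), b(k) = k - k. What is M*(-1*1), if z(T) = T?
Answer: 55/4 ≈ 13.750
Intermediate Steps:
b(k) = 0
M = -55/4 (M = -(4 + ((22 + 29) + 0))/4 = -(4 + (51 + 0))/4 = -(4 + 51)/4 = -¼*55 = -55/4 ≈ -13.750)
M*(-1*1) = -(-55)/4 = -55/4*(-1) = 55/4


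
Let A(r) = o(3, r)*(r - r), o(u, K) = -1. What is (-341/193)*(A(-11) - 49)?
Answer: 16709/193 ≈ 86.575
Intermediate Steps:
A(r) = 0 (A(r) = -(r - r) = -1*0 = 0)
(-341/193)*(A(-11) - 49) = (-341/193)*(0 - 49) = -341*1/193*(-49) = -341/193*(-49) = 16709/193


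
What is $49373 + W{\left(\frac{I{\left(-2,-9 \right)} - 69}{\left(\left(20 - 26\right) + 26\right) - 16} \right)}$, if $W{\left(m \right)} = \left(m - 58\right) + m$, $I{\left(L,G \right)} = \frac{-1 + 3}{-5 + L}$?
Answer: $\frac{689925}{14} \approx 49280.0$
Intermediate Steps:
$I{\left(L,G \right)} = \frac{2}{-5 + L}$
$W{\left(m \right)} = -58 + 2 m$ ($W{\left(m \right)} = \left(-58 + m\right) + m = -58 + 2 m$)
$49373 + W{\left(\frac{I{\left(-2,-9 \right)} - 69}{\left(\left(20 - 26\right) + 26\right) - 16} \right)} = 49373 - \left(58 - 2 \frac{\frac{2}{-5 - 2} - 69}{\left(\left(20 - 26\right) + 26\right) - 16}\right) = 49373 - \left(58 - 2 \frac{\frac{2}{-7} - 69}{\left(-6 + 26\right) - 16}\right) = 49373 - \left(58 - 2 \frac{2 \left(- \frac{1}{7}\right) - 69}{20 - 16}\right) = 49373 - \left(58 - 2 \frac{- \frac{2}{7} - 69}{4}\right) = 49373 - \left(58 - 2 \left(\left(- \frac{485}{7}\right) \frac{1}{4}\right)\right) = 49373 + \left(-58 + 2 \left(- \frac{485}{28}\right)\right) = 49373 - \frac{1297}{14} = \frac{689925}{14}$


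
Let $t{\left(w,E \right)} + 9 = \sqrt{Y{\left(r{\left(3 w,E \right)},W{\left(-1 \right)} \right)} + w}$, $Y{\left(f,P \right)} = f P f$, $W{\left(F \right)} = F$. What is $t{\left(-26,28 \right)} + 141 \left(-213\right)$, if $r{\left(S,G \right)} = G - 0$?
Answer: $-30042 + 9 i \sqrt{10} \approx -30042.0 + 28.461 i$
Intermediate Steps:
$r{\left(S,G \right)} = G$ ($r{\left(S,G \right)} = G + 0 = G$)
$Y{\left(f,P \right)} = P f^{2}$ ($Y{\left(f,P \right)} = P f f = P f^{2}$)
$t{\left(w,E \right)} = -9 + \sqrt{w - E^{2}}$ ($t{\left(w,E \right)} = -9 + \sqrt{- E^{2} + w} = -9 + \sqrt{w - E^{2}}$)
$t{\left(-26,28 \right)} + 141 \left(-213\right) = \left(-9 + \sqrt{-26 - 28^{2}}\right) + 141 \left(-213\right) = \left(-9 + \sqrt{-26 - 784}\right) - 30033 = \left(-9 + \sqrt{-810}\right) - 30033 = \left(-9 + 9 i \sqrt{10}\right) - 30033 = -30042 + 9 i \sqrt{10}$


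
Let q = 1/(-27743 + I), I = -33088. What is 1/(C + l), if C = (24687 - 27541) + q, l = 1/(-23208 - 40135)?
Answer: -3853218033/10997084390356 ≈ -0.00035039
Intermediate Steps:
q = -1/60831 (q = 1/(-27743 - 33088) = 1/(-60831) = -1/60831 ≈ -1.6439e-5)
l = -1/63343 (l = 1/(-63343) = -1/63343 ≈ -1.5787e-5)
C = -173611675/60831 (C = (24687 - 27541) - 1/60831 = -2854 - 1/60831 = -173611675/60831 ≈ -2854.0)
1/(C + l) = 1/(-173611675/60831 - 1/63343) = 1/(-10997084390356/3853218033) = -3853218033/10997084390356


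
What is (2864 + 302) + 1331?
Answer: 4497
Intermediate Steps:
(2864 + 302) + 1331 = 3166 + 1331 = 4497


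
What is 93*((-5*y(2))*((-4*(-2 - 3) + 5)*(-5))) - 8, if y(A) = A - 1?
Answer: 58117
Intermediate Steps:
y(A) = -1 + A
93*((-5*y(2))*((-4*(-2 - 3) + 5)*(-5))) - 8 = 93*((-5*(-1 + 2))*((-4*(-2 - 3) + 5)*(-5))) - 8 = 93*((-5*1)*((-4*(-5) + 5)*(-5))) - 8 = 93*(-5*(20 + 5)*(-5)) - 8 = 93*(-125*(-5)) - 8 = 93*(-5*(-125)) - 8 = 93*625 - 8 = 58125 - 8 = 58117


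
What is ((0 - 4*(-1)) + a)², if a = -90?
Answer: 7396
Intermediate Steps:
((0 - 4*(-1)) + a)² = ((0 - 4*(-1)) - 90)² = ((0 + 4) - 90)² = (4 - 90)² = (-86)² = 7396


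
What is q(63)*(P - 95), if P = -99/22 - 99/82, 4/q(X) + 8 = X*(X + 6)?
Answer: -16516/177899 ≈ -0.092839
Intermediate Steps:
q(X) = 4/(-8 + X*(6 + X)) (q(X) = 4/(-8 + X*(X + 6)) = 4/(-8 + X*(6 + X)))
P = -234/41 (P = -99*1/22 - 99*1/82 = -9/2 - 99/82 = -234/41 ≈ -5.7073)
q(63)*(P - 95) = (4/(-8 + 63**2 + 6*63))*(-234/41 - 95) = (4/(-8 + 3969 + 378))*(-4129/41) = (4/4339)*(-4129/41) = -16516/177899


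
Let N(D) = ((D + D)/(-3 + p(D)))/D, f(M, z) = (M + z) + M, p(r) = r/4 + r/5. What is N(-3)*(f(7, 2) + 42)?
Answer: -80/3 ≈ -26.667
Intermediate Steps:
p(r) = 9*r/20 (p(r) = r*(¼) + r*(⅕) = r/4 + r/5 = 9*r/20)
f(M, z) = z + 2*M
N(D) = 2/(-3 + 9*D/20) (N(D) = ((D + D)/(-3 + 9*D/20))/D = ((2*D)/(-3 + 9*D/20))/D = (2*D/(-3 + 9*D/20))/D = 2/(-3 + 9*D/20))
N(-3)*(f(7, 2) + 42) = (40/(3*(-20 + 3*(-3))))*((2 + 2*7) + 42) = (40/(3*(-20 - 9)))*((2 + 14) + 42) = ((40/3)/(-29))*(16 + 42) = ((40/3)*(-1/29))*58 = -40/87*58 = -80/3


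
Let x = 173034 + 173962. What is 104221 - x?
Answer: -242775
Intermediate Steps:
x = 346996
104221 - x = 104221 - 1*346996 = 104221 - 346996 = -242775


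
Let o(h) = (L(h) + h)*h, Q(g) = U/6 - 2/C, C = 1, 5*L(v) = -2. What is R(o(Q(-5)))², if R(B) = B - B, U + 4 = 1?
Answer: 0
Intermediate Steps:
U = -3 (U = -4 + 1 = -3)
L(v) = -⅖ (L(v) = (⅕)*(-2) = -⅖)
Q(g) = -5/2 (Q(g) = -3/6 - 2/1 = -3*⅙ - 2*1 = -½ - 2 = -5/2)
o(h) = h*(-⅖ + h) (o(h) = (-⅖ + h)*h = h*(-⅖ + h))
R(B) = 0
R(o(Q(-5)))² = 0² = 0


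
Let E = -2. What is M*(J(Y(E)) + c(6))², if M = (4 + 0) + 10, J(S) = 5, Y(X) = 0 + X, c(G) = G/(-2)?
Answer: 56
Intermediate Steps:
c(G) = -G/2 (c(G) = G*(-½) = -G/2)
Y(X) = X
M = 14 (M = 4 + 10 = 14)
M*(J(Y(E)) + c(6))² = 14*(5 - ½*6)² = 14*(5 - 3)² = 14*2² = 14*4 = 56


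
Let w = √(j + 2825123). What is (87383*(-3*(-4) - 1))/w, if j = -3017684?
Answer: -961213*I*√192561/192561 ≈ -2190.5*I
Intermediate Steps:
w = I*√192561 (w = √(-3017684 + 2825123) = √(-192561) = I*√192561 ≈ 438.82*I)
(87383*(-3*(-4) - 1))/w = (87383*(-3*(-4) - 1))/((I*√192561)) = (87383*(12 - 1))*(-I*√192561/192561) = (87383*11)*(-I*√192561/192561) = 961213*(-I*√192561/192561) = -961213*I*√192561/192561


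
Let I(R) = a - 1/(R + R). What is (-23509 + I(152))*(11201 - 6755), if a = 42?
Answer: -834674373/8 ≈ -1.0433e+8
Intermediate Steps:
I(R) = 42 - 1/(2*R) (I(R) = 42 - 1/(R + R) = 42 - 1/(2*R))
(-23509 + I(152))*(11201 - 6755) = (-23509 + (42 - 1/2/152))*(11201 - 6755) = (-23509 + (42 - 1/2*1/152))*4446 = (-23509 + (42 - 1/304))*4446 = (-23509 + 12767/304)*4446 = -7133969/304*4446 = -834674373/8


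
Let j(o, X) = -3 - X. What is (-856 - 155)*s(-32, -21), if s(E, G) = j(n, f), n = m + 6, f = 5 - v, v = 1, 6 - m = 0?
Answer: 7077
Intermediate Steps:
m = 6 (m = 6 - 1*0 = 6 + 0 = 6)
f = 4 (f = 5 - 1*1 = 5 - 1 = 4)
n = 12 (n = 6 + 6 = 12)
s(E, G) = -7 (s(E, G) = -3 - 1*4 = -3 - 4 = -7)
(-856 - 155)*s(-32, -21) = (-856 - 155)*(-7) = -1011*(-7) = 7077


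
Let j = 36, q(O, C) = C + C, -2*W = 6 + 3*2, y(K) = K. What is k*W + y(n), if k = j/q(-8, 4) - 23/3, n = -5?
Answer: 14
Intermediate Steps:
W = -6 (W = -(6 + 3*2)/2 = -(6 + 6)/2 = -½*12 = -6)
q(O, C) = 2*C
k = -19/6 (k = 36/((2*4)) - 23/3 = 36/8 - 23*⅓ = 36*(⅛) - 23/3 = 9/2 - 23/3 = -19/6 ≈ -3.1667)
k*W + y(n) = -19/6*(-6) - 5 = 19 - 5 = 14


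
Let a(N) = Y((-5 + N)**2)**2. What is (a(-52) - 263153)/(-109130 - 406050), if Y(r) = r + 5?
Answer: -10325363/515180 ≈ -20.042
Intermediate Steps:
Y(r) = 5 + r
a(N) = (5 + (-5 + N)**2)**2
(a(-52) - 263153)/(-109130 - 406050) = ((5 + (-5 - 52)**2)**2 - 263153)/(-109130 - 406050) = ((5 + (-57)**2)**2 - 263153)/(-515180) = ((5 + 3249)**2 - 263153)*(-1/515180) = (3254**2 - 263153)*(-1/515180) = (10588516 - 263153)*(-1/515180) = 10325363*(-1/515180) = -10325363/515180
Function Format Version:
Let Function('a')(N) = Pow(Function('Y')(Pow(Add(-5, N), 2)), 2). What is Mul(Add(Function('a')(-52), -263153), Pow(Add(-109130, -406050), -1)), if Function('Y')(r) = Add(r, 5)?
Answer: Rational(-10325363, 515180) ≈ -20.042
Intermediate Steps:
Function('Y')(r) = Add(5, r)
Function('a')(N) = Pow(Add(5, Pow(Add(-5, N), 2)), 2)
Mul(Add(Function('a')(-52), -263153), Pow(Add(-109130, -406050), -1)) = Mul(Add(Pow(Add(5, Pow(Add(-5, -52), 2)), 2), -263153), Pow(Add(-109130, -406050), -1)) = Mul(Add(Pow(Add(5, Pow(-57, 2)), 2), -263153), Pow(-515180, -1)) = Mul(Add(Pow(Add(5, 3249), 2), -263153), Rational(-1, 515180)) = Mul(Add(Pow(3254, 2), -263153), Rational(-1, 515180)) = Mul(Add(10588516, -263153), Rational(-1, 515180)) = Mul(10325363, Rational(-1, 515180)) = Rational(-10325363, 515180)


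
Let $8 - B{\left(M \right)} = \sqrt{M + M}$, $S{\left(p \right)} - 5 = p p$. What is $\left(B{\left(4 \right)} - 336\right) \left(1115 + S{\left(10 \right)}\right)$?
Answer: $-400160 - 2440 \sqrt{2} \approx -4.0361 \cdot 10^{5}$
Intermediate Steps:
$S{\left(p \right)} = 5 + p^{2}$ ($S{\left(p \right)} = 5 + p p = 5 + p^{2}$)
$B{\left(M \right)} = 8 - \sqrt{2} \sqrt{M}$ ($B{\left(M \right)} = 8 - \sqrt{M + M} = 8 - \sqrt{2 M} = 8 - \sqrt{2} \sqrt{M}$)
$\left(B{\left(4 \right)} - 336\right) \left(1115 + S{\left(10 \right)}\right) = \left(\left(8 - \sqrt{2} \sqrt{4}\right) - 336\right) \left(1115 + \left(5 + 10^{2}\right)\right) = \left(\left(8 - \sqrt{2} \cdot 2\right) - 336\right) \left(1115 + \left(5 + 100\right)\right) = \left(\left(8 - 2 \sqrt{2}\right) - 336\right) \left(1115 + 105\right) = \left(-328 - 2 \sqrt{2}\right) 1220 = -400160 - 2440 \sqrt{2}$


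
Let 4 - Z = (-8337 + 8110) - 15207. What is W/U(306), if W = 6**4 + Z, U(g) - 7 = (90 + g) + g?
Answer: 16734/709 ≈ 23.602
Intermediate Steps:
Z = 15438 (Z = 4 - ((-8337 + 8110) - 15207) = 4 - (-227 - 15207) = 4 - 1*(-15434) = 4 + 15434 = 15438)
U(g) = 97 + 2*g (U(g) = 7 + ((90 + g) + g) = 7 + (90 + 2*g) = 97 + 2*g)
W = 16734 (W = 6**4 + 15438 = 1296 + 15438 = 16734)
W/U(306) = 16734/(97 + 2*306) = 16734/(97 + 612) = 16734/709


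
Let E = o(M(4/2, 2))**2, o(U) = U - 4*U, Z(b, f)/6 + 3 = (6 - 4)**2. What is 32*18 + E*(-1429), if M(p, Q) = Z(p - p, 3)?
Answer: -462420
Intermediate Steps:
Z(b, f) = 6 (Z(b, f) = -18 + 6*(6 - 4)**2 = -18 + 6*2**2 = -18 + 6*4 = -18 + 24 = 6)
M(p, Q) = 6
o(U) = -3*U
E = 324 (E = (-3*6)**2 = (-18)**2 = 324)
32*18 + E*(-1429) = 32*18 + 324*(-1429) = 576 - 462996 = -462420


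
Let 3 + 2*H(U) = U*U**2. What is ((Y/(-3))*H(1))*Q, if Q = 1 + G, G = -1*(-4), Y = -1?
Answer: -5/3 ≈ -1.6667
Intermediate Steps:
G = 4
H(U) = -3/2 + U**3/2 (H(U) = -3/2 + (U*U**2)/2 = -3/2 + U**3/2)
Q = 5 (Q = 1 + 4 = 5)
((Y/(-3))*H(1))*Q = ((-1/(-3))*(-3/2 + (1/2)*1**3))*5 = ((-1*(-1/3))*(-3/2 + (1/2)*1))*5 = ((-3/2 + 1/2)/3)*5 = ((1/3)*(-1))*5 = -1/3*5 = -5/3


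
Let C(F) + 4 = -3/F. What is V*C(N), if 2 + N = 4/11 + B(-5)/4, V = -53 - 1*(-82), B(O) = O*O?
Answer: -944/7 ≈ -134.86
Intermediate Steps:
B(O) = O**2
V = 29 (V = -53 + 82 = 29)
N = 203/44 (N = -2 + (4/11 + (-5)**2/4) = -2 + (4*(1/11) + 25*(1/4)) = -2 + (4/11 + 25/4) = -2 + 291/44 = 203/44 ≈ 4.6136)
C(F) = -4 - 3/F
V*C(N) = 29*(-4 - 3/203/44) = 29*(-4 - 3*44/203) = 29*(-4 - 132/203) = 29*(-944/203) = -944/7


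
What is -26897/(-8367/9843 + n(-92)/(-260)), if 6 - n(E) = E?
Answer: 11472377410/523339 ≈ 21922.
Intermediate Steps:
n(E) = 6 - E
-26897/(-8367/9843 + n(-92)/(-260)) = -26897/(-8367/9843 + (6 - 1*(-92))/(-260)) = -26897/(-8367*1/9843 + (6 + 92)*(-1/260)) = -26897/(-2789/3281 + 98*(-1/260)) = -26897/(-2789/3281 - 49/130) = -26897/(-523339/426530) = -26897*(-426530/523339) = 11472377410/523339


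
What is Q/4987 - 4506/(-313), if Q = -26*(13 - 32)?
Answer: 22626044/1560931 ≈ 14.495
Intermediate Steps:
Q = 494 (Q = -26*(-19) = 494)
Q/4987 - 4506/(-313) = 494/4987 - 4506/(-313) = 494*(1/4987) - 4506*(-1/313) = 494/4987 + 4506/313 = 22626044/1560931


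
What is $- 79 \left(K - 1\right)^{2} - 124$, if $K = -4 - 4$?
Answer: $-6523$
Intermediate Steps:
$K = -8$ ($K = -4 - 4 = -8$)
$- 79 \left(K - 1\right)^{2} - 124 = - 79 \left(-8 - 1\right)^{2} - 124 = - 79 \left(-9\right)^{2} - 124 = \left(-79\right) 81 - 124 = -6399 - 124 = -6523$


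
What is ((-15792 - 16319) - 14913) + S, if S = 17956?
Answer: -29068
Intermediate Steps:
((-15792 - 16319) - 14913) + S = ((-15792 - 16319) - 14913) + 17956 = (-32111 - 14913) + 17956 = -47024 + 17956 = -29068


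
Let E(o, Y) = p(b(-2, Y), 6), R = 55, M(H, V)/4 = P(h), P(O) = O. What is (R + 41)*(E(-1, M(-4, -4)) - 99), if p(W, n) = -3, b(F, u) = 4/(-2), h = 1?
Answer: -9792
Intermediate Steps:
M(H, V) = 4 (M(H, V) = 4*1 = 4)
b(F, u) = -2 (b(F, u) = 4*(-½) = -2)
E(o, Y) = -3
(R + 41)*(E(-1, M(-4, -4)) - 99) = (55 + 41)*(-3 - 99) = 96*(-102) = -9792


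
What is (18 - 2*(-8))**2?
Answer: 1156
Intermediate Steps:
(18 - 2*(-8))**2 = (18 + 16)**2 = 34**2 = 1156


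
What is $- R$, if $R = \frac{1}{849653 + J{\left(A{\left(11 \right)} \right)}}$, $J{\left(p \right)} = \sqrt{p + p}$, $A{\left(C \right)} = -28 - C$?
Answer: $\frac{i}{\sqrt{78} - 849653 i} \approx -1.177 \cdot 10^{-6} + 1.2234 \cdot 10^{-11} i$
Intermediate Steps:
$J{\left(p \right)} = \sqrt{2} \sqrt{p}$ ($J{\left(p \right)} = \sqrt{2 p} = \sqrt{2} \sqrt{p}$)
$R = \frac{1}{849653 + i \sqrt{78}}$ ($R = \frac{1}{849653 + \sqrt{2} \sqrt{-28 - 11}} = \frac{1}{849653 + \sqrt{2} \sqrt{-39}} = \frac{1}{849653 + \sqrt{2} i \sqrt{39}} = \frac{1}{849653 + i \sqrt{78}} \approx 1.177 \cdot 10^{-6} - 1.0 \cdot 10^{-11} i$)
$- R = - (\frac{849653}{721910220487} - \frac{i \sqrt{78}}{721910220487}) = - \frac{849653}{721910220487} + \frac{i \sqrt{78}}{721910220487}$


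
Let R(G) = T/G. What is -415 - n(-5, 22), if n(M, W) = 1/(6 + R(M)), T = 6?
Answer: -9965/24 ≈ -415.21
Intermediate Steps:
R(G) = 6/G
n(M, W) = 1/(6 + 6/M)
-415 - n(-5, 22) = -415 - (-5)/(6*(1 - 5)) = -415 - (-5)/(6*(-4)) = -415 - (-5)*(-1)/(6*4) = -415 - 1*5/24 = -415 - 5/24 = -9965/24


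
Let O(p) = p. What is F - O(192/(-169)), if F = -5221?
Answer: -882157/169 ≈ -5219.9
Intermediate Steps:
F - O(192/(-169)) = -5221 - 192/(-169) = -5221 - 192*(-1)/169 = -5221 - 1*(-192/169) = -5221 + 192/169 = -882157/169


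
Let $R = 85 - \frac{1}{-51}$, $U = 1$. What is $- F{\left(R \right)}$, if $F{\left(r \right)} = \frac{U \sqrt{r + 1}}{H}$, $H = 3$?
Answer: $- \frac{\sqrt{223737}}{153} \approx -3.0916$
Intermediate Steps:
$R = \frac{4336}{51}$ ($R = 85 - - \frac{1}{51} = 85 + \frac{1}{51} = \frac{4336}{51} \approx 85.02$)
$F{\left(r \right)} = \frac{\sqrt{1 + r}}{3}$ ($F{\left(r \right)} = \frac{1 \sqrt{r + 1}}{3} = 1 \sqrt{1 + r} \frac{1}{3} = \sqrt{1 + r} \frac{1}{3} = \frac{\sqrt{1 + r}}{3}$)
$- F{\left(R \right)} = - \frac{\sqrt{1 + \frac{4336}{51}}}{3} = - \frac{\sqrt{\frac{4387}{51}}}{3} = - \frac{\frac{1}{51} \sqrt{223737}}{3} = - \frac{\sqrt{223737}}{153}$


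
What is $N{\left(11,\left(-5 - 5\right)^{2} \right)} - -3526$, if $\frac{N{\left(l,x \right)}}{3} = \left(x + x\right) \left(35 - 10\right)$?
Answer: $18526$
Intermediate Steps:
$N{\left(l,x \right)} = 150 x$ ($N{\left(l,x \right)} = 3 \left(x + x\right) \left(35 - 10\right) = 3 \cdot 2 x 25 = 3 \cdot 50 x = 150 x$)
$N{\left(11,\left(-5 - 5\right)^{2} \right)} - -3526 = 150 \left(-5 - 5\right)^{2} - -3526 = 150 \left(-10\right)^{2} + 3526 = 150 \cdot 100 + 3526 = 15000 + 3526 = 18526$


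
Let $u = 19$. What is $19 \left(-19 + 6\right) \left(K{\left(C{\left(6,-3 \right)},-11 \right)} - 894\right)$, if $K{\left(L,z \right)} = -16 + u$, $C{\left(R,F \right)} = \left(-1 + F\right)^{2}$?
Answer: $220077$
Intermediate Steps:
$K{\left(L,z \right)} = 3$ ($K{\left(L,z \right)} = -16 + 19 = 3$)
$19 \left(-19 + 6\right) \left(K{\left(C{\left(6,-3 \right)},-11 \right)} - 894\right) = 19 \left(-19 + 6\right) \left(3 - 894\right) = 19 \left(-13\right) \left(-891\right) = \left(-247\right) \left(-891\right) = 220077$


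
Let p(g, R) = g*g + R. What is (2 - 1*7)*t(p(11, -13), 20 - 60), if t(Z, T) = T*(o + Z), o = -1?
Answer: 21400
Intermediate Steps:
p(g, R) = R + g² (p(g, R) = g² + R = R + g²)
t(Z, T) = T*(-1 + Z)
(2 - 1*7)*t(p(11, -13), 20 - 60) = (2 - 1*7)*((20 - 60)*(-1 + (-13 + 11²))) = (2 - 7)*(-40*(-1 + (-13 + 121))) = -(-200)*(-1 + 108) = -(-200)*107 = -5*(-4280) = 21400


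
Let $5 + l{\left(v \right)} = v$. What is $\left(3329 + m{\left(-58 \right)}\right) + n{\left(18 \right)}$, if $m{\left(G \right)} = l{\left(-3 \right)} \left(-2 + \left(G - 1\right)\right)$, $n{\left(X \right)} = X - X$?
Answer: $3817$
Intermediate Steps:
$l{\left(v \right)} = -5 + v$
$n{\left(X \right)} = 0$
$m{\left(G \right)} = 24 - 8 G$ ($m{\left(G \right)} = \left(-5 - 3\right) \left(-2 + \left(G - 1\right)\right) = - 8 \left(-2 + \left(-1 + G\right)\right) = - 8 \left(-3 + G\right) = 24 - 8 G$)
$\left(3329 + m{\left(-58 \right)}\right) + n{\left(18 \right)} = \left(3329 + \left(24 - -464\right)\right) + 0 = \left(3329 + \left(24 + 464\right)\right) + 0 = \left(3329 + 488\right) + 0 = 3817 + 0 = 3817$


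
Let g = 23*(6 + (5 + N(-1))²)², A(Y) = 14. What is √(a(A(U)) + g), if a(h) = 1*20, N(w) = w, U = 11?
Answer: 4*√697 ≈ 105.60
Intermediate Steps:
a(h) = 20
g = 11132 (g = 23*(6 + (5 - 1)²)² = 23*(6 + 4²)² = 23*(6 + 16)² = 23*22² = 23*484 = 11132)
√(a(A(U)) + g) = √(20 + 11132) = √11152 = 4*√697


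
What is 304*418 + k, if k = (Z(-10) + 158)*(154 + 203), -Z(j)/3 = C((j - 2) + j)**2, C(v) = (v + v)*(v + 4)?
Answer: -671616266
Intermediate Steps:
C(v) = 2*v*(4 + v) (C(v) = (2*v)*(4 + v) = 2*v*(4 + v))
Z(j) = -12*(-2 + 2*j)**2*(2 + 2*j)**2 (Z(j) = -3*4*(4 + ((j - 2) + j))**2*((j - 2) + j)**2 = -3*4*(4 + ((-2 + j) + j))**2*((-2 + j) + j)**2 = -3*4*(-2 + 2*j)**2*(4 + (-2 + 2*j))**2 = -3*4*(-2 + 2*j)**2*(2 + 2*j)**2 = -12*(-2 + 2*j)**2*(2 + 2*j)**2)
k = -671743338 (k = ((-192 - 192*(-10)**4 + 384*(-10)**2) + 158)*(154 + 203) = ((-192 - 192*10000 + 384*100) + 158)*357 = ((-192 - 1920000 + 38400) + 158)*357 = (-1881792 + 158)*357 = -1881634*357 = -671743338)
304*418 + k = 304*418 - 671743338 = 127072 - 671743338 = -671616266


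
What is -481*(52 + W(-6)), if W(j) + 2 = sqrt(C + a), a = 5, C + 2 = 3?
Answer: -24050 - 481*sqrt(6) ≈ -25228.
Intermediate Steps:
C = 1 (C = -2 + 3 = 1)
W(j) = -2 + sqrt(6) (W(j) = -2 + sqrt(1 + 5) = -2 + sqrt(6))
-481*(52 + W(-6)) = -481*(52 + (-2 + sqrt(6))) = -481*(50 + sqrt(6)) = -24050 - 481*sqrt(6)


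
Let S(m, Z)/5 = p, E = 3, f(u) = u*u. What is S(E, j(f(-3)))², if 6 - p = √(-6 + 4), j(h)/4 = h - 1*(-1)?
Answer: 850 - 300*I*√2 ≈ 850.0 - 424.26*I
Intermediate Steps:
f(u) = u²
j(h) = 4 + 4*h (j(h) = 4*(h - 1*(-1)) = 4*(h + 1) = 4*(1 + h) = 4 + 4*h)
p = 6 - I*√2 (p = 6 - √(-6 + 4) = 6 - √(-2) = 6 - I*√2 ≈ 6.0 - 1.4142*I)
S(m, Z) = 30 - 5*I*√2 (S(m, Z) = 5*(6 - I*√2) = 30 - 5*I*√2)
S(E, j(f(-3)))² = (30 - 5*I*√2)²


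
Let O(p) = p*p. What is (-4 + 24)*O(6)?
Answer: 720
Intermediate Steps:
O(p) = p²
(-4 + 24)*O(6) = (-4 + 24)*6² = 20*36 = 720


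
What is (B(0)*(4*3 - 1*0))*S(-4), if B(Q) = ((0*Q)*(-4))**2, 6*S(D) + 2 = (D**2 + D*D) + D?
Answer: 0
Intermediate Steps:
S(D) = -1/3 + D**2/3 + D/6 (S(D) = -1/3 + ((D**2 + D*D) + D)/6 = -1/3 + ((D**2 + D**2) + D)/6 = -1/3 + (2*D**2 + D)/6 = -1/3 + (D + 2*D**2)/6 = -1/3 + (D**2/3 + D/6) = -1/3 + D**2/3 + D/6)
B(Q) = 0 (B(Q) = (0*(-4))**2 = 0**2 = 0)
(B(0)*(4*3 - 1*0))*S(-4) = (0*(4*3 - 1*0))*(-1/3 + (1/3)*(-4)**2 + (1/6)*(-4)) = (0*(12 + 0))*(-1/3 + (1/3)*16 - 2/3) = (0*12)*(-1/3 + 16/3 - 2/3) = 0*(13/3) = 0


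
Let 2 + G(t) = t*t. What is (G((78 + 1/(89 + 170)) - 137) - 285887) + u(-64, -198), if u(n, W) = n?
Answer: -18948534793/67081 ≈ -2.8247e+5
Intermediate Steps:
G(t) = -2 + t² (G(t) = -2 + t*t = -2 + t²)
(G((78 + 1/(89 + 170)) - 137) - 285887) + u(-64, -198) = ((-2 + ((78 + 1/(89 + 170)) - 137)²) - 285887) - 64 = ((-2 + ((78 + 1/259) - 137)²) - 285887) - 64 = ((-2 + (20203/259 - 137)²) - 285887) - 64 = ((-2 + (-15280/259)²) - 285887) - 64 = ((-2 + 233478400/67081) - 285887) - 64 = (233344238/67081 - 285887) - 64 = -18944241609/67081 - 64 = -18948534793/67081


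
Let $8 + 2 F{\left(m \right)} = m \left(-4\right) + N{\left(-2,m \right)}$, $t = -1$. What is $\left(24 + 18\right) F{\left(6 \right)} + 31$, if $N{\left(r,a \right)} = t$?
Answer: $-662$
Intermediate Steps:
$N{\left(r,a \right)} = -1$
$F{\left(m \right)} = - \frac{9}{2} - 2 m$ ($F{\left(m \right)} = -4 + \frac{m \left(-4\right) - 1}{2} = -4 + \frac{- 4 m - 1}{2} = -4 + \frac{-1 - 4 m}{2} = -4 - \left(\frac{1}{2} + 2 m\right) = - \frac{9}{2} - 2 m$)
$\left(24 + 18\right) F{\left(6 \right)} + 31 = \left(24 + 18\right) \left(- \frac{9}{2} - 12\right) + 31 = 42 \left(- \frac{9}{2} - 12\right) + 31 = 42 \left(- \frac{33}{2}\right) + 31 = -693 + 31 = -662$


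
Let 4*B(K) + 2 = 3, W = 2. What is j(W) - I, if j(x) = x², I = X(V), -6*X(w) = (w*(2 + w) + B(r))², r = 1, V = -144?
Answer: 6690095233/96 ≈ 6.9688e+7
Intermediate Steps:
B(K) = ¼ (B(K) = -½ + (¼)*3 = -½ + ¾ = ¼)
X(w) = -(¼ + w*(2 + w))²/6 (X(w) = -(w*(2 + w) + ¼)²/6 = -(¼ + w*(2 + w))²/6)
I = -6690094849/96 (I = -(1 + 4*(-144)² + 8*(-144))²/96 = -(1 + 4*20736 - 1152)²/96 = -(1 + 82944 - 1152)²/96 = -1/96*81793² = -1/96*6690094849 = -6690094849/96 ≈ -6.9688e+7)
j(W) - I = 2² - 1*(-6690094849/96) = 4 + 6690094849/96 = 6690095233/96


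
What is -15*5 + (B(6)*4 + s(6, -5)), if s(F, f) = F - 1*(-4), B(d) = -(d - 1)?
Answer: -85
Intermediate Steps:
B(d) = 1 - d (B(d) = -(-1 + d) = 1 - d)
s(F, f) = 4 + F (s(F, f) = F + 4 = 4 + F)
-15*5 + (B(6)*4 + s(6, -5)) = -15*5 + ((1 - 1*6)*4 + (4 + 6)) = -75 + ((1 - 6)*4 + 10) = -75 + (-5*4 + 10) = -75 + (-20 + 10) = -75 - 10 = -85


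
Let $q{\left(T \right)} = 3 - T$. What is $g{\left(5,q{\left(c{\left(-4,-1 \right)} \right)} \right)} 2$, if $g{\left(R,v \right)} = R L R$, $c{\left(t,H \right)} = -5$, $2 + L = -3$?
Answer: $-250$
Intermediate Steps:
$L = -5$ ($L = -2 - 3 = -5$)
$g{\left(R,v \right)} = - 5 R^{2}$ ($g{\left(R,v \right)} = R \left(-5\right) R = - 5 R R = - 5 R^{2}$)
$g{\left(5,q{\left(c{\left(-4,-1 \right)} \right)} \right)} 2 = - 5 \cdot 5^{2} \cdot 2 = \left(-5\right) 25 \cdot 2 = \left(-125\right) 2 = -250$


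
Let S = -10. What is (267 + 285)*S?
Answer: -5520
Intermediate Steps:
(267 + 285)*S = (267 + 285)*(-10) = 552*(-10) = -5520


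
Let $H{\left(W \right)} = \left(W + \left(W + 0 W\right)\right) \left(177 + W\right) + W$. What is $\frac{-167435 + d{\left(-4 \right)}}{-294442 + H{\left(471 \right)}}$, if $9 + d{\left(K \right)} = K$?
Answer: $- \frac{167448}{316445} \approx -0.52915$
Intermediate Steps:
$d{\left(K \right)} = -9 + K$
$H{\left(W \right)} = W + 2 W \left(177 + W\right)$ ($H{\left(W \right)} = \left(W + \left(W + 0\right)\right) \left(177 + W\right) + W = \left(W + W\right) \left(177 + W\right) + W = 2 W \left(177 + W\right) + W = W + 2 W \left(177 + W\right)$)
$\frac{-167435 + d{\left(-4 \right)}}{-294442 + H{\left(471 \right)}} = \frac{-167435 - 13}{-294442 + 471 \left(355 + 2 \cdot 471\right)} = \frac{-167435 - 13}{-294442 + 471 \left(355 + 942\right)} = - \frac{167448}{-294442 + 471 \cdot 1297} = - \frac{167448}{-294442 + 610887} = - \frac{167448}{316445}$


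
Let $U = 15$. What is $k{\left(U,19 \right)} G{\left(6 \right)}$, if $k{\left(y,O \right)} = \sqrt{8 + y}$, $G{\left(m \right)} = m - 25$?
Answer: $- 19 \sqrt{23} \approx -91.121$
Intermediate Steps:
$G{\left(m \right)} = -25 + m$
$k{\left(U,19 \right)} G{\left(6 \right)} = \sqrt{8 + 15} \left(-25 + 6\right) = \sqrt{23} \left(-19\right) = - 19 \sqrt{23}$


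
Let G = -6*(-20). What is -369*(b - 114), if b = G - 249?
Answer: 89667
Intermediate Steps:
G = 120
b = -129 (b = 120 - 249 = -129)
-369*(b - 114) = -369*(-129 - 114) = -369*(-243) = 89667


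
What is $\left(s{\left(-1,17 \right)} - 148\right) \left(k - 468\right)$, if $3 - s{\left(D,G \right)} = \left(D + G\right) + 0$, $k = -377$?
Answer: $136045$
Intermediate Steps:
$s{\left(D,G \right)} = 3 - D - G$ ($s{\left(D,G \right)} = 3 - \left(\left(D + G\right) + 0\right) = 3 - \left(D + G\right) = 3 - D - G$)
$\left(s{\left(-1,17 \right)} - 148\right) \left(k - 468\right) = \left(\left(3 - -1 - 17\right) - 148\right) \left(-377 - 468\right) = \left(\left(3 + 1 - 17\right) - 148\right) \left(-845\right) = \left(-13 - 148\right) \left(-845\right) = \left(-161\right) \left(-845\right) = 136045$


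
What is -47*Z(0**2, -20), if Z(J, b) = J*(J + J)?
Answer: 0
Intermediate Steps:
Z(J, b) = 2*J**2 (Z(J, b) = J*(2*J) = 2*J**2)
-47*Z(0**2, -20) = -94*(0**2)**2 = -94*0**2 = -94*0 = -47*0 = 0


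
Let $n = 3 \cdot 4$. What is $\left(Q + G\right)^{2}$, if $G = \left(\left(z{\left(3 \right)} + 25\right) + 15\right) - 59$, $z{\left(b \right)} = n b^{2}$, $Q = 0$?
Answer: $7921$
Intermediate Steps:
$n = 12$
$z{\left(b \right)} = 12 b^{2}$
$G = 89$ ($G = \left(\left(12 \cdot 3^{2} + 25\right) + 15\right) - 59 = \left(\left(12 \cdot 9 + 25\right) + 15\right) - 59 = \left(\left(108 + 25\right) + 15\right) - 59 = \left(133 + 15\right) - 59 = 148 - 59 = 89$)
$\left(Q + G\right)^{2} = \left(0 + 89\right)^{2} = 89^{2} = 7921$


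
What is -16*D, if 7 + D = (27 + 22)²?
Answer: -38304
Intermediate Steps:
D = 2394 (D = -7 + (27 + 22)² = -7 + 49² = -7 + 2401 = 2394)
-16*D = -16*2394 = -38304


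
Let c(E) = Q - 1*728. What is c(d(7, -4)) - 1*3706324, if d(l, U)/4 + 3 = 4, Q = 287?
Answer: -3706765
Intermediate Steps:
d(l, U) = 4 (d(l, U) = -12 + 4*4 = -12 + 16 = 4)
c(E) = -441 (c(E) = 287 - 1*728 = 287 - 728 = -441)
c(d(7, -4)) - 1*3706324 = -441 - 1*3706324 = -441 - 3706324 = -3706765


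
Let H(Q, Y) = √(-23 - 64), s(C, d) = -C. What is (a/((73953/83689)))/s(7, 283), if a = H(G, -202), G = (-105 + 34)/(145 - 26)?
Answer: -83689*I*√87/517671 ≈ -1.5079*I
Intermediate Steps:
G = -71/119 ≈ -0.59664
H(Q, Y) = I*√87 (H(Q, Y) = √(-87) = I*√87)
a = I*√87 ≈ 9.3274*I
(a/((73953/83689)))/s(7, 283) = ((I*√87)/((73953/83689)))/((-1*7)) = ((I*√87)/((73953*(1/83689))))/(-7) = ((I*√87)/(73953/83689))*(-⅐) = ((I*√87)*(83689/73953))*(-⅐) = (83689*I*√87/73953)*(-⅐) = -83689*I*√87/517671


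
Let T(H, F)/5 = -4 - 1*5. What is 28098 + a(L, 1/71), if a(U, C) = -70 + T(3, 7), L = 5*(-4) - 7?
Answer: 27983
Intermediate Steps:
L = -27 (L = -20 - 7 = -27)
T(H, F) = -45 (T(H, F) = 5*(-4 - 1*5) = 5*(-4 - 5) = 5*(-9) = -45)
a(U, C) = -115 (a(U, C) = -70 - 45 = -115)
28098 + a(L, 1/71) = 28098 - 115 = 27983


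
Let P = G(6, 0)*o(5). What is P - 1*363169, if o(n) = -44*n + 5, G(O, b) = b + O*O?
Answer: -370909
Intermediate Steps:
G(O, b) = b + O²
o(n) = 5 - 44*n
P = -7740 (P = (0 + 6²)*(5 - 44*5) = (0 + 36)*(5 - 220) = 36*(-215) = -7740)
P - 1*363169 = -7740 - 1*363169 = -7740 - 363169 = -370909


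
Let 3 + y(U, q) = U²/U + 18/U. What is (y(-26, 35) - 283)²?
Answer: 16524225/169 ≈ 97777.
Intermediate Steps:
y(U, q) = -3 + U + 18/U (y(U, q) = -3 + (U²/U + 18/U) = -3 + (U + 18/U) = -3 + U + 18/U)
(y(-26, 35) - 283)² = ((-3 - 26 + 18/(-26)) - 283)² = ((-3 - 26 + 18*(-1/26)) - 283)² = ((-3 - 26 - 9/13) - 283)² = (-386/13 - 283)² = (-4065/13)² = 16524225/169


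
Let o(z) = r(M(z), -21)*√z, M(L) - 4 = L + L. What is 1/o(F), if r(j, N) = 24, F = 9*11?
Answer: √11/792 ≈ 0.0041877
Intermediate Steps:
M(L) = 4 + 2*L (M(L) = 4 + (L + L) = 4 + 2*L)
F = 99
o(z) = 24*√z
1/o(F) = 1/(24*√99) = 1/(24*(3*√11)) = 1/(72*√11) = √11/792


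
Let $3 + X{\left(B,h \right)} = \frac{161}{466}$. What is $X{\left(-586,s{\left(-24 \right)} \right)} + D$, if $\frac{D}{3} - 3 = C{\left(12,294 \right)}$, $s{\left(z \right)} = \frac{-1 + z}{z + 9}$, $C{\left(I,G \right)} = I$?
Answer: $\frac{19733}{466} \approx 42.346$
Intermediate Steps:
$s{\left(z \right)} = \frac{-1 + z}{9 + z}$
$X{\left(B,h \right)} = - \frac{1237}{466}$ ($X{\left(B,h \right)} = -3 + \frac{161}{466} = - \frac{1237}{466}$)
$D = 45$ ($D = 9 + 3 \cdot 12 = 9 + 36 = 45$)
$X{\left(-586,s{\left(-24 \right)} \right)} + D = - \frac{1237}{466} + 45 = \frac{19733}{466}$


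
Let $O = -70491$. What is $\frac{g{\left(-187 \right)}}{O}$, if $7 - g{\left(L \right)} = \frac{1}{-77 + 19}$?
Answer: $- \frac{407}{4088478} \approx -9.9548 \cdot 10^{-5}$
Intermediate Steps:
$g{\left(L \right)} = \frac{407}{58}$ ($g{\left(L \right)} = 7 - \frac{1}{-77 + 19} = 7 - \frac{1}{-58} = 7 - - \frac{1}{58} = 7 + \frac{1}{58} = \frac{407}{58}$)
$\frac{g{\left(-187 \right)}}{O} = \frac{407}{58 \left(-70491\right)} = \frac{407}{58} \left(- \frac{1}{70491}\right) = - \frac{407}{4088478}$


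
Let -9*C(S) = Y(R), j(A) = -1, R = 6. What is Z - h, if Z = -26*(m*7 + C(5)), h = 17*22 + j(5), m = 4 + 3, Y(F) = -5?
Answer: -14953/9 ≈ -1661.4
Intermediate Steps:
C(S) = 5/9 (C(S) = -1/9*(-5) = 5/9)
m = 7
h = 373 (h = 17*22 - 1 = 374 - 1 = 373)
Z = -11596/9 (Z = -26*(7*7 + 5/9) = -26*(49 + 5/9) = -26*446/9 = -11596/9 ≈ -1288.4)
Z - h = -11596/9 - 1*373 = -11596/9 - 373 = -14953/9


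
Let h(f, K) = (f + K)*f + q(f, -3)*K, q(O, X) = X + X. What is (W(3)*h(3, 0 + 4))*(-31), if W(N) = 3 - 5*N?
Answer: -1116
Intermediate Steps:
q(O, X) = 2*X
h(f, K) = -6*K + f*(K + f) (h(f, K) = (f + K)*f + (2*(-3))*K = (K + f)*f - 6*K = f*(K + f) - 6*K = -6*K + f*(K + f))
(W(3)*h(3, 0 + 4))*(-31) = ((3 - 5*3)*(3**2 - 6*(0 + 4) + (0 + 4)*3))*(-31) = ((3 - 15)*(9 - 6*4 + 4*3))*(-31) = -12*(9 - 24 + 12)*(-31) = -12*(-3)*(-31) = 36*(-31) = -1116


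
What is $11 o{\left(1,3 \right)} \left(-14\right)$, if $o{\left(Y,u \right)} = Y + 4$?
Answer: $-770$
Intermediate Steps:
$o{\left(Y,u \right)} = 4 + Y$
$11 o{\left(1,3 \right)} \left(-14\right) = 11 \left(4 + 1\right) \left(-14\right) = 11 \cdot 5 \left(-14\right) = 55 \left(-14\right) = -770$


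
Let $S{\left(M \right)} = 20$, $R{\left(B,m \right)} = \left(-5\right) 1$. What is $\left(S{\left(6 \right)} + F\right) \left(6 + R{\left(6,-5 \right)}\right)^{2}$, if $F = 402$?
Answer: $422$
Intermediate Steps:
$R{\left(B,m \right)} = -5$
$\left(S{\left(6 \right)} + F\right) \left(6 + R{\left(6,-5 \right)}\right)^{2} = \left(20 + 402\right) \left(6 - 5\right)^{2} = 422 \cdot 1^{2} = 422 \cdot 1 = 422$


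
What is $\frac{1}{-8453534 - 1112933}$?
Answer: $- \frac{1}{9566467} \approx -1.0453 \cdot 10^{-7}$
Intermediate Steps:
$\frac{1}{-8453534 - 1112933} = \frac{1}{-9566467} = - \frac{1}{9566467}$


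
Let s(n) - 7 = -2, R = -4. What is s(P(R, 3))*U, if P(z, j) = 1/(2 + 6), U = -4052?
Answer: -20260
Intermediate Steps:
P(z, j) = ⅛ (P(z, j) = 1/8 = ⅛)
s(n) = 5 (s(n) = 7 - 2 = 5)
s(P(R, 3))*U = 5*(-4052) = -20260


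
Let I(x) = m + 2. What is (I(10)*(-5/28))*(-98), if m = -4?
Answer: -35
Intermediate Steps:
I(x) = -2 (I(x) = -4 + 2 = -2)
(I(10)*(-5/28))*(-98) = -(-10)/28*(-98) = -2*(-5/28)*(-98) = (5/14)*(-98) = -35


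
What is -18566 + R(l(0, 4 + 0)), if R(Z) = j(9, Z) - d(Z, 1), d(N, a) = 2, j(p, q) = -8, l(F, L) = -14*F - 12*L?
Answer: -18576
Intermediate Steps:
R(Z) = -10 (R(Z) = -8 - 1*2 = -8 - 2 = -10)
-18566 + R(l(0, 4 + 0)) = -18566 - 10 = -18576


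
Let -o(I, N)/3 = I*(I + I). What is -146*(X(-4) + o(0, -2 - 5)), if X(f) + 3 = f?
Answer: 1022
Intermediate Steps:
X(f) = -3 + f
o(I, N) = -6*I**2 (o(I, N) = -3*I*(I + I) = -3*I*2*I = -6*I**2)
-146*(X(-4) + o(0, -2 - 5)) = -146*((-3 - 4) - 6*0**2) = -146*(-7 - 6*0) = -146*(-7 + 0) = -146*(-7) = 1022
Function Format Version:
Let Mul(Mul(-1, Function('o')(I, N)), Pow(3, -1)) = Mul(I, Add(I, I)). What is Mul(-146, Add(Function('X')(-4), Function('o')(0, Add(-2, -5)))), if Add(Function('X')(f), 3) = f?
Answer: 1022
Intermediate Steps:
Function('X')(f) = Add(-3, f)
Function('o')(I, N) = Mul(-6, Pow(I, 2)) (Function('o')(I, N) = Mul(-3, Mul(I, Add(I, I))) = Mul(-3, Mul(I, Mul(2, I))) = Mul(-3, Mul(2, Pow(I, 2))) = Mul(-6, Pow(I, 2)))
Mul(-146, Add(Function('X')(-4), Function('o')(0, Add(-2, -5)))) = Mul(-146, Add(Add(-3, -4), Mul(-6, Pow(0, 2)))) = Mul(-146, Add(-7, Mul(-6, 0))) = Mul(-146, Add(-7, 0)) = Mul(-146, -7) = 1022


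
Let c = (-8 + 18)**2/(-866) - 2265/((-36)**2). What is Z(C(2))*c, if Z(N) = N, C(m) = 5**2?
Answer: -8712875/187056 ≈ -46.579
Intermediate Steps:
C(m) = 25
c = -348515/187056 (c = 10**2*(-1/866) - 2265/1296 = 100*(-1/866) - 2265*1/1296 = -50/433 - 755/432 = -348515/187056 ≈ -1.8632)
Z(C(2))*c = 25*(-348515/187056) = -8712875/187056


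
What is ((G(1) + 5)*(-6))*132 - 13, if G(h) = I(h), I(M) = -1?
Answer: -3181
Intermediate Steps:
G(h) = -1
((G(1) + 5)*(-6))*132 - 13 = ((-1 + 5)*(-6))*132 - 13 = (4*(-6))*132 - 13 = -24*132 - 13 = -3168 - 13 = -3181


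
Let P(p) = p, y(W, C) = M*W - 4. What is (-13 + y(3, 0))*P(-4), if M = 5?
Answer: 8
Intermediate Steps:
y(W, C) = -4 + 5*W (y(W, C) = 5*W - 4 = -4 + 5*W)
(-13 + y(3, 0))*P(-4) = (-13 + (-4 + 5*3))*(-4) = (-13 + (-4 + 15))*(-4) = (-13 + 11)*(-4) = -2*(-4) = 8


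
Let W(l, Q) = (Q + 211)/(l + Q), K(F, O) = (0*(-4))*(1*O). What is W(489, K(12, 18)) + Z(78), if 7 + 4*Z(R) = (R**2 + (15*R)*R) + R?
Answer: 47636779/1956 ≈ 24354.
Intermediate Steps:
Z(R) = -7/4 + 4*R**2 + R/4 (Z(R) = -7/4 + ((R**2 + (15*R)*R) + R)/4 = -7/4 + ((R**2 + 15*R**2) + R)/4 = -7/4 + (16*R**2 + R)/4 = -7/4 + (R + 16*R**2)/4 = -7/4 + (4*R**2 + R/4) = -7/4 + 4*R**2 + R/4)
K(F, O) = 0 (K(F, O) = 0*O = 0)
W(l, Q) = (211 + Q)/(Q + l)
W(489, K(12, 18)) + Z(78) = (211 + 0)/(0 + 489) + (-7/4 + 4*78**2 + (1/4)*78) = 211/489 + (-7/4 + 4*6084 + 39/2) = (1/489)*211 + (-7/4 + 24336 + 39/2) = 211/489 + 97415/4 = 47636779/1956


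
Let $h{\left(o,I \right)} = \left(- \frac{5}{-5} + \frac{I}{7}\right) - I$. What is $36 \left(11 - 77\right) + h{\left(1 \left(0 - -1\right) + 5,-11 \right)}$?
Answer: $- \frac{16559}{7} \approx -2365.6$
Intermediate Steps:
$h{\left(o,I \right)} = 1 - \frac{6 I}{7}$ ($h{\left(o,I \right)} = \left(\left(-5\right) \left(- \frac{1}{5}\right) + I \frac{1}{7}\right) - I = \left(1 + \frac{I}{7}\right) - I = 1 - \frac{6 I}{7}$)
$36 \left(11 - 77\right) + h{\left(1 \left(0 - -1\right) + 5,-11 \right)} = 36 \left(11 - 77\right) + \left(1 - - \frac{66}{7}\right) = 36 \left(-66\right) + \left(1 + \frac{66}{7}\right) = -2376 + \frac{73}{7} = - \frac{16559}{7}$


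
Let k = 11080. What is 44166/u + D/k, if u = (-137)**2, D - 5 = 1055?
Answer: 25462721/10398026 ≈ 2.4488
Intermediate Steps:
D = 1060 (D = 5 + 1055 = 1060)
u = 18769
44166/u + D/k = 44166/18769 + 1060/11080 = 44166*(1/18769) + 1060*(1/11080) = 44166/18769 + 53/554 = 25462721/10398026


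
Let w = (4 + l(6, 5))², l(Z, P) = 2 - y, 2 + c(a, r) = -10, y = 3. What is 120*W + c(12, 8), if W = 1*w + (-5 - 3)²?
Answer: 8748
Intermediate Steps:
c(a, r) = -12 (c(a, r) = -2 - 10 = -12)
l(Z, P) = -1 (l(Z, P) = 2 - 1*3 = 2 - 3 = -1)
w = 9 (w = (4 - 1)² = 3² = 9)
W = 73 (W = 1*9 + (-5 - 3)² = 9 + (-8)² = 9 + 64 = 73)
120*W + c(12, 8) = 120*73 - 12 = 8760 - 12 = 8748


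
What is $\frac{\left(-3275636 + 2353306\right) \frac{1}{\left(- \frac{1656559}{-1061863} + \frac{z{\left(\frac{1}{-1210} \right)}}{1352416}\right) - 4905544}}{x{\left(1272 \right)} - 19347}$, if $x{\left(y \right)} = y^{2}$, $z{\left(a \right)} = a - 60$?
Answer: $\frac{145699415148980950400}{1238820465392504549204076681} \approx 1.1761 \cdot 10^{-7}$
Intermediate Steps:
$z{\left(a \right)} = -60 + a$
$\frac{\left(-3275636 + 2353306\right) \frac{1}{\left(- \frac{1656559}{-1061863} + \frac{z{\left(\frac{1}{-1210} \right)}}{1352416}\right) - 4905544}}{x{\left(1272 \right)} - 19347} = \frac{\left(-3275636 + 2353306\right) \frac{1}{\left(- \frac{1656559}{-1061863} + \frac{-60 + \frac{1}{-1210}}{1352416}\right) - 4905544}}{1272^{2} - 19347} = \frac{\left(-922330\right) \frac{1}{\left(\left(-1656559\right) \left(- \frac{1}{1061863}\right) + \left(-60 - \frac{1}{1210}\right) \frac{1}{1352416}\right) - 4905544}}{1617984 - 19347} = \frac{\left(-922330\right) \frac{1}{\left(\frac{1656559}{1061863} - \frac{72601}{1636423360}\right) - 4905544}}{1598637} = - \frac{922330}{\left(\frac{1656559}{1061863} - \frac{72601}{1636423360}\right) - 4905544} \cdot \frac{1}{1598637} = - \frac{922330}{\frac{246432250227507}{157968856210880} - 4905544} \cdot \frac{1}{1598637} = - \frac{922330}{- \frac{774922928339894891213}{157968856210880}} \cdot \frac{1}{1598637} = \left(-922330\right) \left(- \frac{157968856210880}{774922928339894891213}\right) \frac{1}{1598637} = \frac{145699415148980950400}{774922928339894891213} \cdot \frac{1}{1598637} = \frac{145699415148980950400}{1238820465392504549204076681}$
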